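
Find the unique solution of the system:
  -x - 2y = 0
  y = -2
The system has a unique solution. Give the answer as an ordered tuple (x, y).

Form the augmented matrix and row-reduce:
  [ -1  -2  |   0 ]
  [  0   1  |  -2 ]
R1 ← -1·R1
  [ 1  2  |   0 ]
  [ 0  1  |  -2 ]
R1 ← R1 − 2·R2
  [ 1  0  |   4 ]
  [ 0  1  |  -2 ]
Reading off the last column: x = 4, y = -2.

(4, -2)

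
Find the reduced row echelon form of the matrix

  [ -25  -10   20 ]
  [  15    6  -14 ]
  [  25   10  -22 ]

[[1, 2/5, 0], [0, 0, 1], [0, 0, 0]]

R1 ← -1/25·R1
  [  1  2/5  -4/5 ]
  [ 15    6   -14 ]
  [ 25   10   -22 ]
R2 ← R2 − 15·R1
  [  1  2/5  -4/5 ]
  [  0    0    -2 ]
  [ 25   10   -22 ]
R3 ← R3 − 25·R1
  [ 1  2/5  -4/5 ]
  [ 0    0    -2 ]
  [ 0    0    -2 ]
R2 ← -1/2·R2
  [ 1  2/5  -4/5 ]
  [ 0    0     1 ]
  [ 0    0    -2 ]
R3 ← R3 + 2·R2
  [ 1  2/5  -4/5 ]
  [ 0    0     1 ]
  [ 0    0     0 ]
R1 ← R1 + 4/5·R2
  [ 1  2/5  0 ]
  [ 0    0  1 ]
  [ 0    0  0 ]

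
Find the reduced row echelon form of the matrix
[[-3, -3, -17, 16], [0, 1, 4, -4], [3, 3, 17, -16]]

[[1, 0, 5/3, -4/3], [0, 1, 4, -4], [0, 0, 0, 0]]

ρ1 ← -1/3·ρ1
  [ 1  1  17/3  -16/3 ]
  [ 0  1     4     -4 ]
  [ 3  3    17    -16 ]
ρ3 ← ρ3 − 3·ρ1
  [ 1  1  17/3  -16/3 ]
  [ 0  1     4     -4 ]
  [ 0  0     0      0 ]
ρ1 ← ρ1 − ρ2
  [ 1  0  5/3  -4/3 ]
  [ 0  1    4    -4 ]
  [ 0  0    0     0 ]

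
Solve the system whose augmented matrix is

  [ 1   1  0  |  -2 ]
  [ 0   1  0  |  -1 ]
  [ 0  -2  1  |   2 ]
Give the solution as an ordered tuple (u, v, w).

(-1, -1, 0)

R3 → R3 + 2·R2
R1 → R1 − R2
Reading off the last column: u = -1, v = -1, w = 0.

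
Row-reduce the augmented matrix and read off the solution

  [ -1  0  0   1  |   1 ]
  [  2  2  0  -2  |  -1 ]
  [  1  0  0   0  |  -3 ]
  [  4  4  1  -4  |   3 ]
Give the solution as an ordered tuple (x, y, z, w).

R1 -> -1·R1
  [ 1  0  0  -1  |  -1 ]
  [ 2  2  0  -2  |  -1 ]
  [ 1  0  0   0  |  -3 ]
  [ 4  4  1  -4  |   3 ]
R2 -> R2 − 2·R1
  [ 1  0  0  -1  |  -1 ]
  [ 0  2  0   0  |   1 ]
  [ 1  0  0   0  |  -3 ]
  [ 4  4  1  -4  |   3 ]
R3 -> R3 − R1
  [ 1  0  0  -1  |  -1 ]
  [ 0  2  0   0  |   1 ]
  [ 0  0  0   1  |  -2 ]
  [ 4  4  1  -4  |   3 ]
R4 -> R4 − 4·R1
  [ 1  0  0  -1  |  -1 ]
  [ 0  2  0   0  |   1 ]
  [ 0  0  0   1  |  -2 ]
  [ 0  4  1   0  |   7 ]
R2 -> 1/2·R2
  [ 1  0  0  -1  |   -1 ]
  [ 0  1  0   0  |  1/2 ]
  [ 0  0  0   1  |   -2 ]
  [ 0  4  1   0  |    7 ]
R4 -> R4 − 4·R2
  [ 1  0  0  -1  |   -1 ]
  [ 0  1  0   0  |  1/2 ]
  [ 0  0  0   1  |   -2 ]
  [ 0  0  1   0  |    5 ]
R3 <=> R4
  [ 1  0  0  -1  |   -1 ]
  [ 0  1  0   0  |  1/2 ]
  [ 0  0  1   0  |    5 ]
  [ 0  0  0   1  |   -2 ]
R1 -> R1 + R4
  [ 1  0  0  0  |   -3 ]
  [ 0  1  0  0  |  1/2 ]
  [ 0  0  1  0  |    5 ]
  [ 0  0  0  1  |   -2 ]
Reading off the last column: x = -3, y = 1/2, z = 5, w = -2.

(-3, 1/2, 5, -2)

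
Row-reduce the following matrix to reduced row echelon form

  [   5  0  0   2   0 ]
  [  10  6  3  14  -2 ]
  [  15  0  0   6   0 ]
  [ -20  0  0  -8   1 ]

[[1, 0, 0, 2/5, 0], [0, 1, 1/2, 5/3, 0], [0, 0, 0, 0, 1], [0, 0, 0, 0, 0]]

Multiply R1 by 1/5.
  [   1  0  0  2/5   0 ]
  [  10  6  3   14  -2 ]
  [  15  0  0    6   0 ]
  [ -20  0  0   -8   1 ]
Subtract 10 times R1 from R2.
  [   1  0  0  2/5   0 ]
  [   0  6  3   10  -2 ]
  [  15  0  0    6   0 ]
  [ -20  0  0   -8   1 ]
Subtract 15 times R1 from R3.
  [   1  0  0  2/5   0 ]
  [   0  6  3   10  -2 ]
  [   0  0  0    0   0 ]
  [ -20  0  0   -8   1 ]
Add 20 times R1 to R4.
  [ 1  0  0  2/5   0 ]
  [ 0  6  3   10  -2 ]
  [ 0  0  0    0   0 ]
  [ 0  0  0    0   1 ]
Multiply R2 by 1/6.
  [ 1  0    0  2/5     0 ]
  [ 0  1  1/2  5/3  -1/3 ]
  [ 0  0    0    0     0 ]
  [ 0  0    0    0     1 ]
Swap R3 and R4.
  [ 1  0    0  2/5     0 ]
  [ 0  1  1/2  5/3  -1/3 ]
  [ 0  0    0    0     1 ]
  [ 0  0    0    0     0 ]
Add 1/3 times R3 to R2.
  [ 1  0    0  2/5  0 ]
  [ 0  1  1/2  5/3  0 ]
  [ 0  0    0    0  1 ]
  [ 0  0    0    0  0 ]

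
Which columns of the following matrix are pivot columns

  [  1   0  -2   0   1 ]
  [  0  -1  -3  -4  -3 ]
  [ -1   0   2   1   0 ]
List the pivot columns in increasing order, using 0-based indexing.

r3 → r3 + r1
  [ 1   0  -2   0   1 ]
  [ 0  -1  -3  -4  -3 ]
  [ 0   0   0   1   1 ]
r2 → -1·r2
  [ 1  0  -2  0  1 ]
  [ 0  1   3  4  3 ]
  [ 0  0   0  1  1 ]
r2 → r2 − 4·r3
  [ 1  0  -2  0   1 ]
  [ 0  1   3  0  -1 ]
  [ 0  0   0  1   1 ]
Pivot columns are the columns containing a leading 1.

0, 1, 3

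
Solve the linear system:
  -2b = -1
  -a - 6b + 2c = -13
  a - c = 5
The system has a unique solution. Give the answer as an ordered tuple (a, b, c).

Form the augmented matrix and row-reduce:
  [  0  -2   0  |   -1 ]
  [ -1  -6   2  |  -13 ]
  [  1   0  -1  |    5 ]
R1 ↔ R2
  [ -1  -6   2  |  -13 ]
  [  0  -2   0  |   -1 ]
  [  1   0  -1  |    5 ]
R1 := -1·R1
  [ 1   6  -2  |  13 ]
  [ 0  -2   0  |  -1 ]
  [ 1   0  -1  |   5 ]
R3 := R3 − R1
  [ 1   6  -2  |  13 ]
  [ 0  -2   0  |  -1 ]
  [ 0  -6   1  |  -8 ]
R2 := -1/2·R2
  [ 1   6  -2  |   13 ]
  [ 0   1   0  |  1/2 ]
  [ 0  -6   1  |   -8 ]
R3 := R3 + 6·R2
  [ 1  6  -2  |   13 ]
  [ 0  1   0  |  1/2 ]
  [ 0  0   1  |   -5 ]
R1 := R1 + 2·R3
  [ 1  6  0  |    3 ]
  [ 0  1  0  |  1/2 ]
  [ 0  0  1  |   -5 ]
R1 := R1 − 6·R2
  [ 1  0  0  |    0 ]
  [ 0  1  0  |  1/2 ]
  [ 0  0  1  |   -5 ]
Reading off the last column: a = 0, b = 1/2, c = -5.

(0, 1/2, -5)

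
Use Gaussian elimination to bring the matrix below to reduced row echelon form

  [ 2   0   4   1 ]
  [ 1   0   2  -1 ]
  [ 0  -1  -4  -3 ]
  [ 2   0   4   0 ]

ρ1 ← 1/2·ρ1
  [ 1   0   2  1/2 ]
  [ 1   0   2   -1 ]
  [ 0  -1  -4   -3 ]
  [ 2   0   4    0 ]
ρ2 ← ρ2 − ρ1
  [ 1   0   2   1/2 ]
  [ 0   0   0  -3/2 ]
  [ 0  -1  -4    -3 ]
  [ 2   0   4     0 ]
ρ4 ← ρ4 − 2·ρ1
  [ 1   0   2   1/2 ]
  [ 0   0   0  -3/2 ]
  [ 0  -1  -4    -3 ]
  [ 0   0   0    -1 ]
ρ2 ↔ ρ3
  [ 1   0   2   1/2 ]
  [ 0  -1  -4    -3 ]
  [ 0   0   0  -3/2 ]
  [ 0   0   0    -1 ]
ρ2 ← -1·ρ2
  [ 1  0  2   1/2 ]
  [ 0  1  4     3 ]
  [ 0  0  0  -3/2 ]
  [ 0  0  0    -1 ]
ρ3 ← -2/3·ρ3
  [ 1  0  2  1/2 ]
  [ 0  1  4    3 ]
  [ 0  0  0    1 ]
  [ 0  0  0   -1 ]
ρ4 ← ρ4 + ρ3
  [ 1  0  2  1/2 ]
  [ 0  1  4    3 ]
  [ 0  0  0    1 ]
  [ 0  0  0    0 ]
ρ2 ← ρ2 − 3·ρ3
  [ 1  0  2  1/2 ]
  [ 0  1  4    0 ]
  [ 0  0  0    1 ]
  [ 0  0  0    0 ]
ρ1 ← ρ1 − 1/2·ρ3
  [ 1  0  2  0 ]
  [ 0  1  4  0 ]
  [ 0  0  0  1 ]
  [ 0  0  0  0 ]

[[1, 0, 2, 0], [0, 1, 4, 0], [0, 0, 0, 1], [0, 0, 0, 0]]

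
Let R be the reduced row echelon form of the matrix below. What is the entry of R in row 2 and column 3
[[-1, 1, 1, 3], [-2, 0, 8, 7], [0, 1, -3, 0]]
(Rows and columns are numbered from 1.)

-3

Multiply r1 by -1.
  [  1  -1  -1  -3 ]
  [ -2   0   8   7 ]
  [  0   1  -3   0 ]
Add 2 times r1 to r2.
  [ 1  -1  -1  -3 ]
  [ 0  -2   6   1 ]
  [ 0   1  -3   0 ]
Multiply r2 by -1/2.
  [ 1  -1  -1    -3 ]
  [ 0   1  -3  -1/2 ]
  [ 0   1  -3     0 ]
Subtract r2 from r3.
  [ 1  -1  -1    -3 ]
  [ 0   1  -3  -1/2 ]
  [ 0   0   0   1/2 ]
Multiply r3 by 2.
  [ 1  -1  -1    -3 ]
  [ 0   1  -3  -1/2 ]
  [ 0   0   0     1 ]
Add 1/2 times r3 to r2.
  [ 1  -1  -1  -3 ]
  [ 0   1  -3   0 ]
  [ 0   0   0   1 ]
Add 3 times r3 to r1.
  [ 1  -1  -1  0 ]
  [ 0   1  -3  0 ]
  [ 0   0   0  1 ]
Add r2 to r1.
  [ 1  0  -4  0 ]
  [ 0  1  -3  0 ]
  [ 0  0   0  1 ]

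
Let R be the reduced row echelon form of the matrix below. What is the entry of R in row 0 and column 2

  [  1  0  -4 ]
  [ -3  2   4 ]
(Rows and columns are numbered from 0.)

Add 3 times R1 to R2.
  [ 1  0  -4 ]
  [ 0  2  -8 ]
Multiply R2 by 1/2.
  [ 1  0  -4 ]
  [ 0  1  -4 ]

-4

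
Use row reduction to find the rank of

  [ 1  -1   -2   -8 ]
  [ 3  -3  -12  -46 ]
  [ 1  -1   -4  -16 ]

ρ2 → ρ2 − 3·ρ1
ρ3 → ρ3 − ρ1
ρ2 → -1/6·ρ2
ρ3 → ρ3 + 2·ρ2
ρ3 → -3/2·ρ3
ρ2 → ρ2 − 11/3·ρ3
ρ1 → ρ1 + 8·ρ3
ρ1 → ρ1 + 2·ρ2
The reduced form has 3 nonzero rows.

rank = 3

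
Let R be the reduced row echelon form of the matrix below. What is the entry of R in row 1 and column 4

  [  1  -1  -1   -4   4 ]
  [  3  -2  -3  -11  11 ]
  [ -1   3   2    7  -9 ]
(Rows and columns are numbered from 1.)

-2

ρ2 := ρ2 − 3·ρ1
ρ3 := ρ3 + ρ1
ρ3 := ρ3 − 2·ρ2
ρ1 := ρ1 + ρ3
ρ1 := ρ1 + ρ2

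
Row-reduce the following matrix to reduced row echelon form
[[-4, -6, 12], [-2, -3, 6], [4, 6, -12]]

[[1, 3/2, -3], [0, 0, 0], [0, 0, 0]]

R1 -> -1/4·R1
  [  1  3/2   -3 ]
  [ -2   -3    6 ]
  [  4    6  -12 ]
R2 -> R2 + 2·R1
  [ 1  3/2   -3 ]
  [ 0    0    0 ]
  [ 4    6  -12 ]
R3 -> R3 − 4·R1
  [ 1  3/2  -3 ]
  [ 0    0   0 ]
  [ 0    0   0 ]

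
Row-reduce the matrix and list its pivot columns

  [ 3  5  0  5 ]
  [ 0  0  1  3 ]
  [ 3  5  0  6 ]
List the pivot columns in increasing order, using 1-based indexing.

R1 → 1/3·R1
  [ 1  5/3  0  5/3 ]
  [ 0    0  1    3 ]
  [ 3    5  0    6 ]
R3 → R3 − 3·R1
  [ 1  5/3  0  5/3 ]
  [ 0    0  1    3 ]
  [ 0    0  0    1 ]
R2 → R2 − 3·R3
  [ 1  5/3  0  5/3 ]
  [ 0    0  1    0 ]
  [ 0    0  0    1 ]
R1 → R1 − 5/3·R3
  [ 1  5/3  0  0 ]
  [ 0    0  1  0 ]
  [ 0    0  0  1 ]
Pivot columns are the columns containing a leading 1.

1, 3, 4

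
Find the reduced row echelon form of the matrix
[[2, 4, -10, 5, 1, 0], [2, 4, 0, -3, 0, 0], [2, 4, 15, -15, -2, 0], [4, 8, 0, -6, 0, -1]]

[[1, 2, 0, -3/2, 0, 0], [0, 0, 1, -4/5, 0, 0], [0, 0, 0, 0, 1, 0], [0, 0, 0, 0, 0, 1]]

ρ1 → 1/2·ρ1
ρ2 → ρ2 − 2·ρ1
ρ3 → ρ3 − 2·ρ1
ρ4 → ρ4 − 4·ρ1
ρ2 → 1/10·ρ2
ρ3 → ρ3 − 25·ρ2
ρ4 → ρ4 − 20·ρ2
ρ3 → -2·ρ3
ρ4 → -1·ρ4
ρ2 → ρ2 + 1/10·ρ3
ρ1 → ρ1 − 1/2·ρ3
ρ1 → ρ1 + 5·ρ2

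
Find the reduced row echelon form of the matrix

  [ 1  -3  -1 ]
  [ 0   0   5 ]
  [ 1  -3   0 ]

R3 := R3 − R1
  [ 1  -3  -1 ]
  [ 0   0   5 ]
  [ 0   0   1 ]
R2 := 1/5·R2
  [ 1  -3  -1 ]
  [ 0   0   1 ]
  [ 0   0   1 ]
R3 := R3 − R2
  [ 1  -3  -1 ]
  [ 0   0   1 ]
  [ 0   0   0 ]
R1 := R1 + R2
  [ 1  -3  0 ]
  [ 0   0  1 ]
  [ 0   0  0 ]

[[1, -3, 0], [0, 0, 1], [0, 0, 0]]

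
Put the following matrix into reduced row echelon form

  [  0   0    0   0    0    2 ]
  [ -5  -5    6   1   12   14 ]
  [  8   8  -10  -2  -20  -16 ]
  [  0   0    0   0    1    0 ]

[[1, 1, 0, 1, 0, 0], [0, 0, 1, 1, 0, 0], [0, 0, 0, 0, 1, 0], [0, 0, 0, 0, 0, 1]]

r1 <-> r2
  [ -5  -5    6   1   12   14 ]
  [  0   0    0   0    0    2 ]
  [  8   8  -10  -2  -20  -16 ]
  [  0   0    0   0    1    0 ]
r1 ← -1/5·r1
  [ 1  1  -6/5  -1/5  -12/5  -14/5 ]
  [ 0  0     0     0      0      2 ]
  [ 8  8   -10    -2    -20    -16 ]
  [ 0  0     0     0      1      0 ]
r3 ← r3 − 8·r1
  [ 1  1  -6/5  -1/5  -12/5  -14/5 ]
  [ 0  0     0     0      0      2 ]
  [ 0  0  -2/5  -2/5   -4/5   32/5 ]
  [ 0  0     0     0      1      0 ]
r2 <-> r3
  [ 1  1  -6/5  -1/5  -12/5  -14/5 ]
  [ 0  0  -2/5  -2/5   -4/5   32/5 ]
  [ 0  0     0     0      0      2 ]
  [ 0  0     0     0      1      0 ]
r2 ← -5/2·r2
  [ 1  1  -6/5  -1/5  -12/5  -14/5 ]
  [ 0  0     1     1      2    -16 ]
  [ 0  0     0     0      0      2 ]
  [ 0  0     0     0      1      0 ]
r3 <-> r4
  [ 1  1  -6/5  -1/5  -12/5  -14/5 ]
  [ 0  0     1     1      2    -16 ]
  [ 0  0     0     0      1      0 ]
  [ 0  0     0     0      0      2 ]
r4 ← 1/2·r4
  [ 1  1  -6/5  -1/5  -12/5  -14/5 ]
  [ 0  0     1     1      2    -16 ]
  [ 0  0     0     0      1      0 ]
  [ 0  0     0     0      0      1 ]
r2 ← r2 + 16·r4
  [ 1  1  -6/5  -1/5  -12/5  -14/5 ]
  [ 0  0     1     1      2      0 ]
  [ 0  0     0     0      1      0 ]
  [ 0  0     0     0      0      1 ]
r1 ← r1 + 14/5·r4
  [ 1  1  -6/5  -1/5  -12/5  0 ]
  [ 0  0     1     1      2  0 ]
  [ 0  0     0     0      1  0 ]
  [ 0  0     0     0      0  1 ]
r2 ← r2 − 2·r3
  [ 1  1  -6/5  -1/5  -12/5  0 ]
  [ 0  0     1     1      0  0 ]
  [ 0  0     0     0      1  0 ]
  [ 0  0     0     0      0  1 ]
r1 ← r1 + 12/5·r3
  [ 1  1  -6/5  -1/5  0  0 ]
  [ 0  0     1     1  0  0 ]
  [ 0  0     0     0  1  0 ]
  [ 0  0     0     0  0  1 ]
r1 ← r1 + 6/5·r2
  [ 1  1  0  1  0  0 ]
  [ 0  0  1  1  0  0 ]
  [ 0  0  0  0  1  0 ]
  [ 0  0  0  0  0  1 ]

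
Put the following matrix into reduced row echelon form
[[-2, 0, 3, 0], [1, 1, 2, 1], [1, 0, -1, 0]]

[[1, 0, 0, 0], [0, 1, 0, 1], [0, 0, 1, 0]]

R1 -> -1/2·R1
  [ 1  0  -3/2  0 ]
  [ 1  1     2  1 ]
  [ 1  0    -1  0 ]
R2 -> R2 − R1
  [ 1  0  -3/2  0 ]
  [ 0  1   7/2  1 ]
  [ 1  0    -1  0 ]
R3 -> R3 − R1
  [ 1  0  -3/2  0 ]
  [ 0  1   7/2  1 ]
  [ 0  0   1/2  0 ]
R3 -> 2·R3
  [ 1  0  -3/2  0 ]
  [ 0  1   7/2  1 ]
  [ 0  0     1  0 ]
R2 -> R2 − 7/2·R3
  [ 1  0  -3/2  0 ]
  [ 0  1     0  1 ]
  [ 0  0     1  0 ]
R1 -> R1 + 3/2·R3
  [ 1  0  0  0 ]
  [ 0  1  0  1 ]
  [ 0  0  1  0 ]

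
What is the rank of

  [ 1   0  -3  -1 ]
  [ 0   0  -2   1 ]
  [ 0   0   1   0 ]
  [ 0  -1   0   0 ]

rank = 4

R2 <=> R4
  [ 1   0  -3  -1 ]
  [ 0  -1   0   0 ]
  [ 0   0   1   0 ]
  [ 0   0  -2   1 ]
R2 → -1·R2
  [ 1  0  -3  -1 ]
  [ 0  1   0   0 ]
  [ 0  0   1   0 ]
  [ 0  0  -2   1 ]
R4 → R4 + 2·R3
  [ 1  0  -3  -1 ]
  [ 0  1   0   0 ]
  [ 0  0   1   0 ]
  [ 0  0   0   1 ]
R1 → R1 + R4
  [ 1  0  -3  0 ]
  [ 0  1   0  0 ]
  [ 0  0   1  0 ]
  [ 0  0   0  1 ]
R1 → R1 + 3·R3
  [ 1  0  0  0 ]
  [ 0  1  0  0 ]
  [ 0  0  1  0 ]
  [ 0  0  0  1 ]
The reduced form has 4 nonzero rows.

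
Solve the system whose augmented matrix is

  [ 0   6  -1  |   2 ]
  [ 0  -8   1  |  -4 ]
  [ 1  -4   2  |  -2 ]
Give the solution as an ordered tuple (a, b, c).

ρ1 <-> ρ3
  [ 1  -4   2  |  -2 ]
  [ 0  -8   1  |  -4 ]
  [ 0   6  -1  |   2 ]
ρ2 -> -1/8·ρ2
  [ 1  -4     2  |   -2 ]
  [ 0   1  -1/8  |  1/2 ]
  [ 0   6    -1  |    2 ]
ρ3 -> ρ3 − 6·ρ2
  [ 1  -4     2  |   -2 ]
  [ 0   1  -1/8  |  1/2 ]
  [ 0   0  -1/4  |   -1 ]
ρ3 -> -4·ρ3
  [ 1  -4     2  |   -2 ]
  [ 0   1  -1/8  |  1/2 ]
  [ 0   0     1  |    4 ]
ρ2 -> ρ2 + 1/8·ρ3
  [ 1  -4  2  |  -2 ]
  [ 0   1  0  |   1 ]
  [ 0   0  1  |   4 ]
ρ1 -> ρ1 − 2·ρ3
  [ 1  -4  0  |  -10 ]
  [ 0   1  0  |    1 ]
  [ 0   0  1  |    4 ]
ρ1 -> ρ1 + 4·ρ2
  [ 1  0  0  |  -6 ]
  [ 0  1  0  |   1 ]
  [ 0  0  1  |   4 ]
Reading off the last column: a = -6, b = 1, c = 4.

(-6, 1, 4)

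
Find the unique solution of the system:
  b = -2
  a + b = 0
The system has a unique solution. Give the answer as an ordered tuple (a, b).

Form the augmented matrix and row-reduce:
  [ 0  1  |  -2 ]
  [ 1  1  |   0 ]
r1 ↔ r2
  [ 1  1  |   0 ]
  [ 0  1  |  -2 ]
r1 ← r1 − r2
  [ 1  0  |   2 ]
  [ 0  1  |  -2 ]
Reading off the last column: a = 2, b = -2.

(2, -2)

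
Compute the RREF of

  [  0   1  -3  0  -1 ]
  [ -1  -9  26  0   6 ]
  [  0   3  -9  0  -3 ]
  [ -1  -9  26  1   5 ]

Swap R1 and R2.
  [ -1  -9  26  0   6 ]
  [  0   1  -3  0  -1 ]
  [  0   3  -9  0  -3 ]
  [ -1  -9  26  1   5 ]
Multiply R1 by -1.
  [  1   9  -26  0  -6 ]
  [  0   1   -3  0  -1 ]
  [  0   3   -9  0  -3 ]
  [ -1  -9   26  1   5 ]
Add R1 to R4.
  [ 1  9  -26  0  -6 ]
  [ 0  1   -3  0  -1 ]
  [ 0  3   -9  0  -3 ]
  [ 0  0    0  1  -1 ]
Subtract 3 times R2 from R3.
  [ 1  9  -26  0  -6 ]
  [ 0  1   -3  0  -1 ]
  [ 0  0    0  0   0 ]
  [ 0  0    0  1  -1 ]
Swap R3 and R4.
  [ 1  9  -26  0  -6 ]
  [ 0  1   -3  0  -1 ]
  [ 0  0    0  1  -1 ]
  [ 0  0    0  0   0 ]
Subtract 9 times R2 from R1.
  [ 1  0   1  0   3 ]
  [ 0  1  -3  0  -1 ]
  [ 0  0   0  1  -1 ]
  [ 0  0   0  0   0 ]

[[1, 0, 1, 0, 3], [0, 1, -3, 0, -1], [0, 0, 0, 1, -1], [0, 0, 0, 0, 0]]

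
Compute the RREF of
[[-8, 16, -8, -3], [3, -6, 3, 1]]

R1 := -1/8·R1
R2 := R2 − 3·R1
R2 := -8·R2
R1 := R1 − 3/8·R2

[[1, -2, 1, 0], [0, 0, 0, 1]]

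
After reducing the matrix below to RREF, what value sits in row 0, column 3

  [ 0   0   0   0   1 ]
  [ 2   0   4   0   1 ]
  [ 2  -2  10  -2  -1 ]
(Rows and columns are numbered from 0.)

0

r1 <-> r2
  [ 2   0   4   0   1 ]
  [ 0   0   0   0   1 ]
  [ 2  -2  10  -2  -1 ]
r1 -> 1/2·r1
  [ 1   0   2   0  1/2 ]
  [ 0   0   0   0    1 ]
  [ 2  -2  10  -2   -1 ]
r3 -> r3 − 2·r1
  [ 1   0  2   0  1/2 ]
  [ 0   0  0   0    1 ]
  [ 0  -2  6  -2   -2 ]
r2 <-> r3
  [ 1   0  2   0  1/2 ]
  [ 0  -2  6  -2   -2 ]
  [ 0   0  0   0    1 ]
r2 -> -1/2·r2
  [ 1  0   2  0  1/2 ]
  [ 0  1  -3  1    1 ]
  [ 0  0   0  0    1 ]
r2 -> r2 − r3
  [ 1  0   2  0  1/2 ]
  [ 0  1  -3  1    0 ]
  [ 0  0   0  0    1 ]
r1 -> r1 − 1/2·r3
  [ 1  0   2  0  0 ]
  [ 0  1  -3  1  0 ]
  [ 0  0   0  0  1 ]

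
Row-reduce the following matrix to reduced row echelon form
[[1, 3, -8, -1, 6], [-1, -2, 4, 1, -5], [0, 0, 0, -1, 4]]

R2 → R2 + R1
  [ 1  3  -8  -1  6 ]
  [ 0  1  -4   0  1 ]
  [ 0  0   0  -1  4 ]
R3 → -1·R3
  [ 1  3  -8  -1   6 ]
  [ 0  1  -4   0   1 ]
  [ 0  0   0   1  -4 ]
R1 → R1 + R3
  [ 1  3  -8  0   2 ]
  [ 0  1  -4  0   1 ]
  [ 0  0   0  1  -4 ]
R1 → R1 − 3·R2
  [ 1  0   4  0  -1 ]
  [ 0  1  -4  0   1 ]
  [ 0  0   0  1  -4 ]

[[1, 0, 4, 0, -1], [0, 1, -4, 0, 1], [0, 0, 0, 1, -4]]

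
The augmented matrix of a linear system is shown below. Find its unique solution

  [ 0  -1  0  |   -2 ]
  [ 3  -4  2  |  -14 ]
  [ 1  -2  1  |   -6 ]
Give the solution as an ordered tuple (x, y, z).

R1 <=> R2
  [ 3  -4  2  |  -14 ]
  [ 0  -1  0  |   -2 ]
  [ 1  -2  1  |   -6 ]
R1 ← 1/3·R1
  [ 1  -4/3  2/3  |  -14/3 ]
  [ 0    -1    0  |     -2 ]
  [ 1    -2    1  |     -6 ]
R3 ← R3 − R1
  [ 1  -4/3  2/3  |  -14/3 ]
  [ 0    -1    0  |     -2 ]
  [ 0  -2/3  1/3  |   -4/3 ]
R2 ← -1·R2
  [ 1  -4/3  2/3  |  -14/3 ]
  [ 0     1    0  |      2 ]
  [ 0  -2/3  1/3  |   -4/3 ]
R3 ← R3 + 2/3·R2
  [ 1  -4/3  2/3  |  -14/3 ]
  [ 0     1    0  |      2 ]
  [ 0     0  1/3  |      0 ]
R3 ← 3·R3
  [ 1  -4/3  2/3  |  -14/3 ]
  [ 0     1    0  |      2 ]
  [ 0     0    1  |      0 ]
R1 ← R1 − 2/3·R3
  [ 1  -4/3  0  |  -14/3 ]
  [ 0     1  0  |      2 ]
  [ 0     0  1  |      0 ]
R1 ← R1 + 4/3·R2
  [ 1  0  0  |  -2 ]
  [ 0  1  0  |   2 ]
  [ 0  0  1  |   0 ]
Reading off the last column: x = -2, y = 2, z = 0.

(-2, 2, 0)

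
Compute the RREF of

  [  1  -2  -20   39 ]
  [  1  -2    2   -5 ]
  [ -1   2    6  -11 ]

[[1, -2, 0, -1], [0, 0, 1, -2], [0, 0, 0, 0]]

Subtract R1 from R2.
  [  1  -2  -20   39 ]
  [  0   0   22  -44 ]
  [ -1   2    6  -11 ]
Add R1 to R3.
  [ 1  -2  -20   39 ]
  [ 0   0   22  -44 ]
  [ 0   0  -14   28 ]
Multiply R2 by 1/22.
  [ 1  -2  -20  39 ]
  [ 0   0    1  -2 ]
  [ 0   0  -14  28 ]
Add 14 times R2 to R3.
  [ 1  -2  -20  39 ]
  [ 0   0    1  -2 ]
  [ 0   0    0   0 ]
Add 20 times R2 to R1.
  [ 1  -2  0  -1 ]
  [ 0   0  1  -2 ]
  [ 0   0  0   0 ]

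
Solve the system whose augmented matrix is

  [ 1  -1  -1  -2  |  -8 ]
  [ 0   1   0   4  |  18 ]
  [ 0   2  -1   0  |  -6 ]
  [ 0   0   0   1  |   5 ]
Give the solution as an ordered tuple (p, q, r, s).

r3 → r3 − 2·r2
  [ 1  -1  -1  -2  |   -8 ]
  [ 0   1   0   4  |   18 ]
  [ 0   0  -1  -8  |  -42 ]
  [ 0   0   0   1  |    5 ]
r3 → -1·r3
  [ 1  -1  -1  -2  |  -8 ]
  [ 0   1   0   4  |  18 ]
  [ 0   0   1   8  |  42 ]
  [ 0   0   0   1  |   5 ]
r3 → r3 − 8·r4
  [ 1  -1  -1  -2  |  -8 ]
  [ 0   1   0   4  |  18 ]
  [ 0   0   1   0  |   2 ]
  [ 0   0   0   1  |   5 ]
r2 → r2 − 4·r4
  [ 1  -1  -1  -2  |  -8 ]
  [ 0   1   0   0  |  -2 ]
  [ 0   0   1   0  |   2 ]
  [ 0   0   0   1  |   5 ]
r1 → r1 + 2·r4
  [ 1  -1  -1  0  |   2 ]
  [ 0   1   0  0  |  -2 ]
  [ 0   0   1  0  |   2 ]
  [ 0   0   0  1  |   5 ]
r1 → r1 + r3
  [ 1  -1  0  0  |   4 ]
  [ 0   1  0  0  |  -2 ]
  [ 0   0  1  0  |   2 ]
  [ 0   0  0  1  |   5 ]
r1 → r1 + r2
  [ 1  0  0  0  |   2 ]
  [ 0  1  0  0  |  -2 ]
  [ 0  0  1  0  |   2 ]
  [ 0  0  0  1  |   5 ]
Reading off the last column: p = 2, q = -2, r = 2, s = 5.

(2, -2, 2, 5)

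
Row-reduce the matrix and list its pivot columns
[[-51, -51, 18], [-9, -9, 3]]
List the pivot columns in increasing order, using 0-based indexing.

0, 2

Multiply R1 by -1/51.
  [  1   1  -6/17 ]
  [ -9  -9      3 ]
Add 9 times R1 to R2.
  [ 1  1  -6/17 ]
  [ 0  0  -3/17 ]
Multiply R2 by -17/3.
  [ 1  1  -6/17 ]
  [ 0  0      1 ]
Add 6/17 times R2 to R1.
  [ 1  1  0 ]
  [ 0  0  1 ]
Pivot columns are the columns containing a leading 1.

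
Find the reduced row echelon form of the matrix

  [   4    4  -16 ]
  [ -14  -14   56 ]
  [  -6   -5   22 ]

r1 -> 1/4·r1
  [   1    1  -4 ]
  [ -14  -14  56 ]
  [  -6   -5  22 ]
r2 -> r2 + 14·r1
  [  1   1  -4 ]
  [  0   0   0 ]
  [ -6  -5  22 ]
r3 -> r3 + 6·r1
  [ 1  1  -4 ]
  [ 0  0   0 ]
  [ 0  1  -2 ]
r2 <=> r3
  [ 1  1  -4 ]
  [ 0  1  -2 ]
  [ 0  0   0 ]
r1 -> r1 − r2
  [ 1  0  -2 ]
  [ 0  1  -2 ]
  [ 0  0   0 ]

[[1, 0, -2], [0, 1, -2], [0, 0, 0]]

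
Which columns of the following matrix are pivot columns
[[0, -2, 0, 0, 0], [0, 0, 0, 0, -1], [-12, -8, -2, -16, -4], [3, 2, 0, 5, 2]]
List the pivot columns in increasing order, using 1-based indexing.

1, 2, 3, 5

R1 <=> R3
  [ -12  -8  -2  -16  -4 ]
  [   0   0   0    0  -1 ]
  [   0  -2   0    0   0 ]
  [   3   2   0    5   2 ]
R1 → -1/12·R1
  [ 1  2/3  1/6  4/3  1/3 ]
  [ 0    0    0    0   -1 ]
  [ 0   -2    0    0    0 ]
  [ 3    2    0    5    2 ]
R4 → R4 − 3·R1
  [ 1  2/3   1/6  4/3  1/3 ]
  [ 0    0     0    0   -1 ]
  [ 0   -2     0    0    0 ]
  [ 0    0  -1/2    1    1 ]
R2 <=> R3
  [ 1  2/3   1/6  4/3  1/3 ]
  [ 0   -2     0    0    0 ]
  [ 0    0     0    0   -1 ]
  [ 0    0  -1/2    1    1 ]
R2 → -1/2·R2
  [ 1  2/3   1/6  4/3  1/3 ]
  [ 0    1     0    0    0 ]
  [ 0    0     0    0   -1 ]
  [ 0    0  -1/2    1    1 ]
R3 <=> R4
  [ 1  2/3   1/6  4/3  1/3 ]
  [ 0    1     0    0    0 ]
  [ 0    0  -1/2    1    1 ]
  [ 0    0     0    0   -1 ]
R3 → -2·R3
  [ 1  2/3  1/6  4/3  1/3 ]
  [ 0    1    0    0    0 ]
  [ 0    0    1   -2   -2 ]
  [ 0    0    0    0   -1 ]
R4 → -1·R4
  [ 1  2/3  1/6  4/3  1/3 ]
  [ 0    1    0    0    0 ]
  [ 0    0    1   -2   -2 ]
  [ 0    0    0    0    1 ]
R3 → R3 + 2·R4
  [ 1  2/3  1/6  4/3  1/3 ]
  [ 0    1    0    0    0 ]
  [ 0    0    1   -2    0 ]
  [ 0    0    0    0    1 ]
R1 → R1 − 1/3·R4
  [ 1  2/3  1/6  4/3  0 ]
  [ 0    1    0    0  0 ]
  [ 0    0    1   -2  0 ]
  [ 0    0    0    0  1 ]
R1 → R1 − 1/6·R3
  [ 1  2/3  0  5/3  0 ]
  [ 0    1  0    0  0 ]
  [ 0    0  1   -2  0 ]
  [ 0    0  0    0  1 ]
R1 → R1 − 2/3·R2
  [ 1  0  0  5/3  0 ]
  [ 0  1  0    0  0 ]
  [ 0  0  1   -2  0 ]
  [ 0  0  0    0  1 ]
Pivot columns are the columns containing a leading 1.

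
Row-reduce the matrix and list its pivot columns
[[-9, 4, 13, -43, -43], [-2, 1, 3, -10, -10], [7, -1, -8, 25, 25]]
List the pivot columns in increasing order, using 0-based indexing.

r1 ← -1/9·r1
r2 ← r2 + 2·r1
r3 ← r3 − 7·r1
r2 ← 9·r2
r3 ← r3 − 19/9·r2
r1 ← r1 + 4/9·r2
Pivot columns are the columns containing a leading 1.

0, 1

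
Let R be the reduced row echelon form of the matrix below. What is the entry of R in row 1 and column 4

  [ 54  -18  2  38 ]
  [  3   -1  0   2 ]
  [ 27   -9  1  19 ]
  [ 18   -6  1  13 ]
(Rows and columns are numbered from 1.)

2/3

r1 -> 1/54·r1
  [  1  -1/3  1/27  19/27 ]
  [  3    -1     0      2 ]
  [ 27    -9     1     19 ]
  [ 18    -6     1     13 ]
r2 -> r2 − 3·r1
  [  1  -1/3  1/27  19/27 ]
  [  0     0  -1/9   -1/9 ]
  [ 27    -9     1     19 ]
  [ 18    -6     1     13 ]
r3 -> r3 − 27·r1
  [  1  -1/3  1/27  19/27 ]
  [  0     0  -1/9   -1/9 ]
  [  0     0     0      0 ]
  [ 18    -6     1     13 ]
r4 -> r4 − 18·r1
  [ 1  -1/3  1/27  19/27 ]
  [ 0     0  -1/9   -1/9 ]
  [ 0     0     0      0 ]
  [ 0     0   1/3    1/3 ]
r2 -> -9·r2
  [ 1  -1/3  1/27  19/27 ]
  [ 0     0     1      1 ]
  [ 0     0     0      0 ]
  [ 0     0   1/3    1/3 ]
r4 -> r4 − 1/3·r2
  [ 1  -1/3  1/27  19/27 ]
  [ 0     0     1      1 ]
  [ 0     0     0      0 ]
  [ 0     0     0      0 ]
r1 -> r1 − 1/27·r2
  [ 1  -1/3  0  2/3 ]
  [ 0     0  1    1 ]
  [ 0     0  0    0 ]
  [ 0     0  0    0 ]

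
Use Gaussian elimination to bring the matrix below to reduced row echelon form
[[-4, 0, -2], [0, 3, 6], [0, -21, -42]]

[[1, 0, 1/2], [0, 1, 2], [0, 0, 0]]

ρ1 ← -1/4·ρ1
  [ 1    0  1/2 ]
  [ 0    3    6 ]
  [ 0  -21  -42 ]
ρ2 ← 1/3·ρ2
  [ 1    0  1/2 ]
  [ 0    1    2 ]
  [ 0  -21  -42 ]
ρ3 ← ρ3 + 21·ρ2
  [ 1  0  1/2 ]
  [ 0  1    2 ]
  [ 0  0    0 ]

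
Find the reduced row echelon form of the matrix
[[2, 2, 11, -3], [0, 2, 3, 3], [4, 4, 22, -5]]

[[1, 0, 4, 0], [0, 1, 3/2, 0], [0, 0, 0, 1]]

Multiply R1 by 1/2.
  [ 1  1  11/2  -3/2 ]
  [ 0  2     3     3 ]
  [ 4  4    22    -5 ]
Subtract 4 times R1 from R3.
  [ 1  1  11/2  -3/2 ]
  [ 0  2     3     3 ]
  [ 0  0     0     1 ]
Multiply R2 by 1/2.
  [ 1  1  11/2  -3/2 ]
  [ 0  1   3/2   3/2 ]
  [ 0  0     0     1 ]
Subtract 3/2 times R3 from R2.
  [ 1  1  11/2  -3/2 ]
  [ 0  1   3/2     0 ]
  [ 0  0     0     1 ]
Add 3/2 times R3 to R1.
  [ 1  1  11/2  0 ]
  [ 0  1   3/2  0 ]
  [ 0  0     0  1 ]
Subtract R2 from R1.
  [ 1  0    4  0 ]
  [ 0  1  3/2  0 ]
  [ 0  0    0  1 ]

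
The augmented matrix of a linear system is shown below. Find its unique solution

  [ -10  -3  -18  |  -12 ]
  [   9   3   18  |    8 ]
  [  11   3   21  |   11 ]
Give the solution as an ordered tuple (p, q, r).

R1 ← -1/10·R1
  [  1  3/10  9/5  |  6/5 ]
  [  9     3   18  |    8 ]
  [ 11     3   21  |   11 ]
R2 ← R2 − 9·R1
  [  1  3/10  9/5  |    6/5 ]
  [  0  3/10  9/5  |  -14/5 ]
  [ 11     3   21  |     11 ]
R3 ← R3 − 11·R1
  [ 1   3/10  9/5  |    6/5 ]
  [ 0   3/10  9/5  |  -14/5 ]
  [ 0  -3/10  6/5  |  -11/5 ]
R2 ← 10/3·R2
  [ 1   3/10  9/5  |    6/5 ]
  [ 0      1    6  |  -28/3 ]
  [ 0  -3/10  6/5  |  -11/5 ]
R3 ← R3 + 3/10·R2
  [ 1  3/10  9/5  |    6/5 ]
  [ 0     1    6  |  -28/3 ]
  [ 0     0    3  |     -5 ]
R3 ← 1/3·R3
  [ 1  3/10  9/5  |    6/5 ]
  [ 0     1    6  |  -28/3 ]
  [ 0     0    1  |   -5/3 ]
R2 ← R2 − 6·R3
  [ 1  3/10  9/5  |   6/5 ]
  [ 0     1    0  |   2/3 ]
  [ 0     0    1  |  -5/3 ]
R1 ← R1 − 9/5·R3
  [ 1  3/10  0  |  21/5 ]
  [ 0     1  0  |   2/3 ]
  [ 0     0  1  |  -5/3 ]
R1 ← R1 − 3/10·R2
  [ 1  0  0  |     4 ]
  [ 0  1  0  |   2/3 ]
  [ 0  0  1  |  -5/3 ]
Reading off the last column: p = 4, q = 2/3, r = -5/3.

(4, 2/3, -5/3)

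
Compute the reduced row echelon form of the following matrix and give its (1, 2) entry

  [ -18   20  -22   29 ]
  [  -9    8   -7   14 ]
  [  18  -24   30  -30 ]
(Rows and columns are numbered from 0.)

ρ1 → -1/18·ρ1
  [  1  -10/9  11/9  -29/18 ]
  [ -9      8    -7      14 ]
  [ 18    -24    30     -30 ]
ρ2 → ρ2 + 9·ρ1
  [  1  -10/9  11/9  -29/18 ]
  [  0     -2     4    -1/2 ]
  [ 18    -24    30     -30 ]
ρ3 → ρ3 − 18·ρ1
  [ 1  -10/9  11/9  -29/18 ]
  [ 0     -2     4    -1/2 ]
  [ 0     -4     8      -1 ]
ρ2 → -1/2·ρ2
  [ 1  -10/9  11/9  -29/18 ]
  [ 0      1    -2     1/4 ]
  [ 0     -4     8      -1 ]
ρ3 → ρ3 + 4·ρ2
  [ 1  -10/9  11/9  -29/18 ]
  [ 0      1    -2     1/4 ]
  [ 0      0     0       0 ]
ρ1 → ρ1 + 10/9·ρ2
  [ 1  0  -1  -4/3 ]
  [ 0  1  -2   1/4 ]
  [ 0  0   0     0 ]

-2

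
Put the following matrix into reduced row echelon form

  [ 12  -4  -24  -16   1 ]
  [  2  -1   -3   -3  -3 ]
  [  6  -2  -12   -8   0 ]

[[1, 0, -3, -1, 0], [0, 1, -3, 1, 0], [0, 0, 0, 0, 1]]

Multiply R1 by 1/12.
  [ 1  -1/3   -2  -4/3  1/12 ]
  [ 2    -1   -3    -3    -3 ]
  [ 6    -2  -12    -8     0 ]
Subtract 2 times R1 from R2.
  [ 1  -1/3   -2  -4/3   1/12 ]
  [ 0  -1/3    1  -1/3  -19/6 ]
  [ 6    -2  -12    -8      0 ]
Subtract 6 times R1 from R3.
  [ 1  -1/3  -2  -4/3   1/12 ]
  [ 0  -1/3   1  -1/3  -19/6 ]
  [ 0     0   0     0   -1/2 ]
Multiply R2 by -3.
  [ 1  -1/3  -2  -4/3  1/12 ]
  [ 0     1  -3     1  19/2 ]
  [ 0     0   0     0  -1/2 ]
Multiply R3 by -2.
  [ 1  -1/3  -2  -4/3  1/12 ]
  [ 0     1  -3     1  19/2 ]
  [ 0     0   0     0     1 ]
Subtract 19/2 times R3 from R2.
  [ 1  -1/3  -2  -4/3  1/12 ]
  [ 0     1  -3     1     0 ]
  [ 0     0   0     0     1 ]
Subtract 1/12 times R3 from R1.
  [ 1  -1/3  -2  -4/3  0 ]
  [ 0     1  -3     1  0 ]
  [ 0     0   0     0  1 ]
Add 1/3 times R2 to R1.
  [ 1  0  -3  -1  0 ]
  [ 0  1  -3   1  0 ]
  [ 0  0   0   0  1 ]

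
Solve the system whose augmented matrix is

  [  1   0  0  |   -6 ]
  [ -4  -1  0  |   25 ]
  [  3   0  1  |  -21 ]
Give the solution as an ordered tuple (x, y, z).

(-6, -1, -3)

Add 4 times r1 to r2.
Subtract 3 times r1 from r3.
Multiply r2 by -1.
Reading off the last column: x = -6, y = -1, z = -3.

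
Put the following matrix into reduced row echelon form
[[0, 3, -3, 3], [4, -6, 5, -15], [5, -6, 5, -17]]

R1 ↔ R2
R1 ← 1/4·R1
R3 ← R3 − 5·R1
R2 ← 1/3·R2
R3 ← R3 − 3/2·R2
R3 ← 4·R3
R2 ← R2 + R3
R1 ← R1 − 5/4·R3
R1 ← R1 + 3/2·R2

[[1, 0, 0, -2], [0, 1, 0, 2], [0, 0, 1, 1]]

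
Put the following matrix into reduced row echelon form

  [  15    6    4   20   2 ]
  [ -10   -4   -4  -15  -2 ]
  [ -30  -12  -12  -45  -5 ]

ρ1 -> 1/15·ρ1
  [   1  2/5  4/15  4/3  2/15 ]
  [ -10   -4    -4  -15    -2 ]
  [ -30  -12   -12  -45    -5 ]
ρ2 -> ρ2 + 10·ρ1
  [   1  2/5  4/15   4/3  2/15 ]
  [   0    0  -4/3  -5/3  -2/3 ]
  [ -30  -12   -12   -45    -5 ]
ρ3 -> ρ3 + 30·ρ1
  [ 1  2/5  4/15   4/3  2/15 ]
  [ 0    0  -4/3  -5/3  -2/3 ]
  [ 0    0    -4    -5    -1 ]
ρ2 -> -3/4·ρ2
  [ 1  2/5  4/15  4/3  2/15 ]
  [ 0    0     1  5/4   1/2 ]
  [ 0    0    -4   -5    -1 ]
ρ3 -> ρ3 + 4·ρ2
  [ 1  2/5  4/15  4/3  2/15 ]
  [ 0    0     1  5/4   1/2 ]
  [ 0    0     0    0     1 ]
ρ2 -> ρ2 − 1/2·ρ3
  [ 1  2/5  4/15  4/3  2/15 ]
  [ 0    0     1  5/4     0 ]
  [ 0    0     0    0     1 ]
ρ1 -> ρ1 − 2/15·ρ3
  [ 1  2/5  4/15  4/3  0 ]
  [ 0    0     1  5/4  0 ]
  [ 0    0     0    0  1 ]
ρ1 -> ρ1 − 4/15·ρ2
  [ 1  2/5  0    1  0 ]
  [ 0    0  1  5/4  0 ]
  [ 0    0  0    0  1 ]

[[1, 2/5, 0, 1, 0], [0, 0, 1, 5/4, 0], [0, 0, 0, 0, 1]]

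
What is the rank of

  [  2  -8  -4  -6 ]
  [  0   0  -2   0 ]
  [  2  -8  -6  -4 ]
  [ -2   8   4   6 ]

R1 := 1/2·R1
  [  1  -4  -2  -3 ]
  [  0   0  -2   0 ]
  [  2  -8  -6  -4 ]
  [ -2   8   4   6 ]
R3 := R3 − 2·R1
  [  1  -4  -2  -3 ]
  [  0   0  -2   0 ]
  [  0   0  -2   2 ]
  [ -2   8   4   6 ]
R4 := R4 + 2·R1
  [ 1  -4  -2  -3 ]
  [ 0   0  -2   0 ]
  [ 0   0  -2   2 ]
  [ 0   0   0   0 ]
R2 := -1/2·R2
  [ 1  -4  -2  -3 ]
  [ 0   0   1   0 ]
  [ 0   0  -2   2 ]
  [ 0   0   0   0 ]
R3 := R3 + 2·R2
  [ 1  -4  -2  -3 ]
  [ 0   0   1   0 ]
  [ 0   0   0   2 ]
  [ 0   0   0   0 ]
R3 := 1/2·R3
  [ 1  -4  -2  -3 ]
  [ 0   0   1   0 ]
  [ 0   0   0   1 ]
  [ 0   0   0   0 ]
R1 := R1 + 3·R3
  [ 1  -4  -2  0 ]
  [ 0   0   1  0 ]
  [ 0   0   0  1 ]
  [ 0   0   0  0 ]
R1 := R1 + 2·R2
  [ 1  -4  0  0 ]
  [ 0   0  1  0 ]
  [ 0   0  0  1 ]
  [ 0   0  0  0 ]
The reduced form has 3 nonzero rows.

rank = 3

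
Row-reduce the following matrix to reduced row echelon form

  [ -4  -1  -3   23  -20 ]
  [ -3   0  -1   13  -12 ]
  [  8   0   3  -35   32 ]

r1 → -1/4·r1
  [  1  1/4  3/4  -23/4    5 ]
  [ -3    0   -1     13  -12 ]
  [  8    0    3    -35   32 ]
r2 → r2 + 3·r1
  [ 1  1/4  3/4  -23/4   5 ]
  [ 0  3/4  5/4  -17/4   3 ]
  [ 8    0    3    -35  32 ]
r3 → r3 − 8·r1
  [ 1  1/4  3/4  -23/4   5 ]
  [ 0  3/4  5/4  -17/4   3 ]
  [ 0   -2   -3     11  -8 ]
r2 → 4/3·r2
  [ 1  1/4  3/4  -23/4   5 ]
  [ 0    1  5/3  -17/3   4 ]
  [ 0   -2   -3     11  -8 ]
r3 → r3 + 2·r2
  [ 1  1/4  3/4  -23/4  5 ]
  [ 0    1  5/3  -17/3  4 ]
  [ 0    0  1/3   -1/3  0 ]
r3 → 3·r3
  [ 1  1/4  3/4  -23/4  5 ]
  [ 0    1  5/3  -17/3  4 ]
  [ 0    0    1     -1  0 ]
r2 → r2 − 5/3·r3
  [ 1  1/4  3/4  -23/4  5 ]
  [ 0    1    0     -4  4 ]
  [ 0    0    1     -1  0 ]
r1 → r1 − 3/4·r3
  [ 1  1/4  0  -5  5 ]
  [ 0    1  0  -4  4 ]
  [ 0    0  1  -1  0 ]
r1 → r1 − 1/4·r2
  [ 1  0  0  -4  4 ]
  [ 0  1  0  -4  4 ]
  [ 0  0  1  -1  0 ]

[[1, 0, 0, -4, 4], [0, 1, 0, -4, 4], [0, 0, 1, -1, 0]]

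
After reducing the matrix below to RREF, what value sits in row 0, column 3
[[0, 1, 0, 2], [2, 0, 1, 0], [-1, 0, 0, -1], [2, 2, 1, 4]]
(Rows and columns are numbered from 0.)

1

ρ1 ↔ ρ2
  [  2  0  1   0 ]
  [  0  1  0   2 ]
  [ -1  0  0  -1 ]
  [  2  2  1   4 ]
ρ1 -> 1/2·ρ1
  [  1  0  1/2   0 ]
  [  0  1    0   2 ]
  [ -1  0    0  -1 ]
  [  2  2    1   4 ]
ρ3 -> ρ3 + ρ1
  [ 1  0  1/2   0 ]
  [ 0  1    0   2 ]
  [ 0  0  1/2  -1 ]
  [ 2  2    1   4 ]
ρ4 -> ρ4 − 2·ρ1
  [ 1  0  1/2   0 ]
  [ 0  1    0   2 ]
  [ 0  0  1/2  -1 ]
  [ 0  2    0   4 ]
ρ4 -> ρ4 − 2·ρ2
  [ 1  0  1/2   0 ]
  [ 0  1    0   2 ]
  [ 0  0  1/2  -1 ]
  [ 0  0    0   0 ]
ρ3 -> 2·ρ3
  [ 1  0  1/2   0 ]
  [ 0  1    0   2 ]
  [ 0  0    1  -2 ]
  [ 0  0    0   0 ]
ρ1 -> ρ1 − 1/2·ρ3
  [ 1  0  0   1 ]
  [ 0  1  0   2 ]
  [ 0  0  1  -2 ]
  [ 0  0  0   0 ]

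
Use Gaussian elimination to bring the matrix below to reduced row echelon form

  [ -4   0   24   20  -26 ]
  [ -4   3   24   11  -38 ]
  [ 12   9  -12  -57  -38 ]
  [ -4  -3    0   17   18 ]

[[1, 0, 0, -2, -3/2], [0, 1, 0, -3, -4], [0, 0, 1, 1/2, -4/3], [0, 0, 0, 0, 0]]

r1 -> -1/4·r1
  [  1   0   -6   -5  13/2 ]
  [ -4   3   24   11   -38 ]
  [ 12   9  -12  -57   -38 ]
  [ -4  -3    0   17    18 ]
r2 -> r2 + 4·r1
  [  1   0   -6   -5  13/2 ]
  [  0   3    0   -9   -12 ]
  [ 12   9  -12  -57   -38 ]
  [ -4  -3    0   17    18 ]
r3 -> r3 − 12·r1
  [  1   0  -6  -5  13/2 ]
  [  0   3   0  -9   -12 ]
  [  0   9  60   3  -116 ]
  [ -4  -3   0  17    18 ]
r4 -> r4 + 4·r1
  [ 1   0   -6  -5  13/2 ]
  [ 0   3    0  -9   -12 ]
  [ 0   9   60   3  -116 ]
  [ 0  -3  -24  -3    44 ]
r2 -> 1/3·r2
  [ 1   0   -6  -5  13/2 ]
  [ 0   1    0  -3    -4 ]
  [ 0   9   60   3  -116 ]
  [ 0  -3  -24  -3    44 ]
r3 -> r3 − 9·r2
  [ 1   0   -6  -5  13/2 ]
  [ 0   1    0  -3    -4 ]
  [ 0   0   60  30   -80 ]
  [ 0  -3  -24  -3    44 ]
r4 -> r4 + 3·r2
  [ 1  0   -6   -5  13/2 ]
  [ 0  1    0   -3    -4 ]
  [ 0  0   60   30   -80 ]
  [ 0  0  -24  -12    32 ]
r3 -> 1/60·r3
  [ 1  0   -6   -5  13/2 ]
  [ 0  1    0   -3    -4 ]
  [ 0  0    1  1/2  -4/3 ]
  [ 0  0  -24  -12    32 ]
r4 -> r4 + 24·r3
  [ 1  0  -6   -5  13/2 ]
  [ 0  1   0   -3    -4 ]
  [ 0  0   1  1/2  -4/3 ]
  [ 0  0   0    0     0 ]
r1 -> r1 + 6·r3
  [ 1  0  0   -2  -3/2 ]
  [ 0  1  0   -3    -4 ]
  [ 0  0  1  1/2  -4/3 ]
  [ 0  0  0    0     0 ]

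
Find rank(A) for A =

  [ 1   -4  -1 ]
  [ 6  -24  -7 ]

rank = 2

R2 ← R2 − 6·R1
  [ 1  -4  -1 ]
  [ 0   0  -1 ]
R2 ← -1·R2
  [ 1  -4  -1 ]
  [ 0   0   1 ]
R1 ← R1 + R2
  [ 1  -4  0 ]
  [ 0   0  1 ]
The reduced form has 2 nonzero rows.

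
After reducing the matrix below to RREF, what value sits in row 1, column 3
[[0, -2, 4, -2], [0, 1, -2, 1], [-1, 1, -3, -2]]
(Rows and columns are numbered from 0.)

1

ρ1 ↔ ρ3
ρ1 → -1·ρ1
ρ3 → ρ3 + 2·ρ2
ρ1 → ρ1 + ρ2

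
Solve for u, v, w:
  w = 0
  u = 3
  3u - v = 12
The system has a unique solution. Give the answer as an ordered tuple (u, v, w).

(3, -3, 0)

Form the augmented matrix and row-reduce:
  [ 0   0  1  |   0 ]
  [ 1   0  0  |   3 ]
  [ 3  -1  0  |  12 ]
R1 <-> R2
  [ 1   0  0  |   3 ]
  [ 0   0  1  |   0 ]
  [ 3  -1  0  |  12 ]
R3 → R3 − 3·R1
  [ 1   0  0  |  3 ]
  [ 0   0  1  |  0 ]
  [ 0  -1  0  |  3 ]
R2 <-> R3
  [ 1   0  0  |  3 ]
  [ 0  -1  0  |  3 ]
  [ 0   0  1  |  0 ]
R2 → -1·R2
  [ 1  0  0  |   3 ]
  [ 0  1  0  |  -3 ]
  [ 0  0  1  |   0 ]
Reading off the last column: u = 3, v = -3, w = 0.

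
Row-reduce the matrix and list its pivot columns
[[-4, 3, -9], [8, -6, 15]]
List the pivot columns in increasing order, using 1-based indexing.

R1 := -1/4·R1
  [ 1  -3/4  9/4 ]
  [ 8    -6   15 ]
R2 := R2 − 8·R1
  [ 1  -3/4  9/4 ]
  [ 0     0   -3 ]
R2 := -1/3·R2
  [ 1  -3/4  9/4 ]
  [ 0     0    1 ]
R1 := R1 − 9/4·R2
  [ 1  -3/4  0 ]
  [ 0     0  1 ]
Pivot columns are the columns containing a leading 1.

1, 3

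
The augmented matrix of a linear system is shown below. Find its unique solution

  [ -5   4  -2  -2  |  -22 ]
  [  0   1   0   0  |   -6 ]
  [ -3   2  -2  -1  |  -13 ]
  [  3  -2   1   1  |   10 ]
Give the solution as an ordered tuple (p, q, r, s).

(-2, -6, 3, 1)

R1 -> -1/5·R1
  [  1  -4/5  2/5  2/5  |  22/5 ]
  [  0     1    0    0  |    -6 ]
  [ -3     2   -2   -1  |   -13 ]
  [  3    -2    1    1  |    10 ]
R3 -> R3 + 3·R1
  [ 1  -4/5   2/5  2/5  |  22/5 ]
  [ 0     1     0    0  |    -6 ]
  [ 0  -2/5  -4/5  1/5  |   1/5 ]
  [ 3    -2     1    1  |    10 ]
R4 -> R4 − 3·R1
  [ 1  -4/5   2/5   2/5  |   22/5 ]
  [ 0     1     0     0  |     -6 ]
  [ 0  -2/5  -4/5   1/5  |    1/5 ]
  [ 0   2/5  -1/5  -1/5  |  -16/5 ]
R3 -> R3 + 2/5·R2
  [ 1  -4/5   2/5   2/5  |   22/5 ]
  [ 0     1     0     0  |     -6 ]
  [ 0     0  -4/5   1/5  |  -11/5 ]
  [ 0   2/5  -1/5  -1/5  |  -16/5 ]
R4 -> R4 − 2/5·R2
  [ 1  -4/5   2/5   2/5  |   22/5 ]
  [ 0     1     0     0  |     -6 ]
  [ 0     0  -4/5   1/5  |  -11/5 ]
  [ 0     0  -1/5  -1/5  |   -4/5 ]
R3 -> -5/4·R3
  [ 1  -4/5   2/5   2/5  |  22/5 ]
  [ 0     1     0     0  |    -6 ]
  [ 0     0     1  -1/4  |  11/4 ]
  [ 0     0  -1/5  -1/5  |  -4/5 ]
R4 -> R4 + 1/5·R3
  [ 1  -4/5  2/5   2/5  |  22/5 ]
  [ 0     1    0     0  |    -6 ]
  [ 0     0    1  -1/4  |  11/4 ]
  [ 0     0    0  -1/4  |  -1/4 ]
R4 -> -4·R4
  [ 1  -4/5  2/5   2/5  |  22/5 ]
  [ 0     1    0     0  |    -6 ]
  [ 0     0    1  -1/4  |  11/4 ]
  [ 0     0    0     1  |     1 ]
R3 -> R3 + 1/4·R4
  [ 1  -4/5  2/5  2/5  |  22/5 ]
  [ 0     1    0    0  |    -6 ]
  [ 0     0    1    0  |     3 ]
  [ 0     0    0    1  |     1 ]
R1 -> R1 − 2/5·R4
  [ 1  -4/5  2/5  0  |   4 ]
  [ 0     1    0  0  |  -6 ]
  [ 0     0    1  0  |   3 ]
  [ 0     0    0  1  |   1 ]
R1 -> R1 − 2/5·R3
  [ 1  -4/5  0  0  |  14/5 ]
  [ 0     1  0  0  |    -6 ]
  [ 0     0  1  0  |     3 ]
  [ 0     0  0  1  |     1 ]
R1 -> R1 + 4/5·R2
  [ 1  0  0  0  |  -2 ]
  [ 0  1  0  0  |  -6 ]
  [ 0  0  1  0  |   3 ]
  [ 0  0  0  1  |   1 ]
Reading off the last column: p = -2, q = -6, r = 3, s = 1.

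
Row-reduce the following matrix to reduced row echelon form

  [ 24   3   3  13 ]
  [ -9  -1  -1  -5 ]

ρ1 → 1/24·ρ1
ρ2 → ρ2 + 9·ρ1
ρ2 → 8·ρ2
ρ1 → ρ1 − 1/8·ρ2

[[1, 0, 0, 2/3], [0, 1, 1, -1]]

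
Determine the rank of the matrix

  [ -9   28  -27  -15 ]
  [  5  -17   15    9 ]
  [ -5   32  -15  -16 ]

r1 ← -1/9·r1
  [  1  -28/9    3  5/3 ]
  [  5    -17   15    9 ]
  [ -5     32  -15  -16 ]
r2 ← r2 − 5·r1
  [  1  -28/9    3  5/3 ]
  [  0  -13/9    0  2/3 ]
  [ -5     32  -15  -16 ]
r3 ← r3 + 5·r1
  [ 1  -28/9  3    5/3 ]
  [ 0  -13/9  0    2/3 ]
  [ 0  148/9  0  -23/3 ]
r2 ← -9/13·r2
  [ 1  -28/9  3    5/3 ]
  [ 0      1  0  -6/13 ]
  [ 0  148/9  0  -23/3 ]
r3 ← r3 − 148/9·r2
  [ 1  -28/9  3    5/3 ]
  [ 0      1  0  -6/13 ]
  [ 0      0  0  -1/13 ]
r3 ← -13·r3
  [ 1  -28/9  3    5/3 ]
  [ 0      1  0  -6/13 ]
  [ 0      0  0      1 ]
r2 ← r2 + 6/13·r3
  [ 1  -28/9  3  5/3 ]
  [ 0      1  0    0 ]
  [ 0      0  0    1 ]
r1 ← r1 − 5/3·r3
  [ 1  -28/9  3  0 ]
  [ 0      1  0  0 ]
  [ 0      0  0  1 ]
r1 ← r1 + 28/9·r2
  [ 1  0  3  0 ]
  [ 0  1  0  0 ]
  [ 0  0  0  1 ]
The reduced form has 3 nonzero rows.

rank = 3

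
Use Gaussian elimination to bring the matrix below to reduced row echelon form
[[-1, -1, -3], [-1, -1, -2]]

[[1, 1, 0], [0, 0, 1]]

Multiply ρ1 by -1.
  [  1   1   3 ]
  [ -1  -1  -2 ]
Add ρ1 to ρ2.
  [ 1  1  3 ]
  [ 0  0  1 ]
Subtract 3 times ρ2 from ρ1.
  [ 1  1  0 ]
  [ 0  0  1 ]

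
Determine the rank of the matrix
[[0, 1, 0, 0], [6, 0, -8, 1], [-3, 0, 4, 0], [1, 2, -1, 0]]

Swap r1 and r2.
  [  6  0  -8  1 ]
  [  0  1   0  0 ]
  [ -3  0   4  0 ]
  [  1  2  -1  0 ]
Multiply r1 by 1/6.
  [  1  0  -4/3  1/6 ]
  [  0  1     0    0 ]
  [ -3  0     4    0 ]
  [  1  2    -1    0 ]
Add 3 times r1 to r3.
  [ 1  0  -4/3  1/6 ]
  [ 0  1     0    0 ]
  [ 0  0     0  1/2 ]
  [ 1  2    -1    0 ]
Subtract r1 from r4.
  [ 1  0  -4/3   1/6 ]
  [ 0  1     0     0 ]
  [ 0  0     0   1/2 ]
  [ 0  2   1/3  -1/6 ]
Subtract 2 times r2 from r4.
  [ 1  0  -4/3   1/6 ]
  [ 0  1     0     0 ]
  [ 0  0     0   1/2 ]
  [ 0  0   1/3  -1/6 ]
Swap r3 and r4.
  [ 1  0  -4/3   1/6 ]
  [ 0  1     0     0 ]
  [ 0  0   1/3  -1/6 ]
  [ 0  0     0   1/2 ]
Multiply r3 by 3.
  [ 1  0  -4/3   1/6 ]
  [ 0  1     0     0 ]
  [ 0  0     1  -1/2 ]
  [ 0  0     0   1/2 ]
Multiply r4 by 2.
  [ 1  0  -4/3   1/6 ]
  [ 0  1     0     0 ]
  [ 0  0     1  -1/2 ]
  [ 0  0     0     1 ]
Add 1/2 times r4 to r3.
  [ 1  0  -4/3  1/6 ]
  [ 0  1     0    0 ]
  [ 0  0     1    0 ]
  [ 0  0     0    1 ]
Subtract 1/6 times r4 from r1.
  [ 1  0  -4/3  0 ]
  [ 0  1     0  0 ]
  [ 0  0     1  0 ]
  [ 0  0     0  1 ]
Add 4/3 times r3 to r1.
  [ 1  0  0  0 ]
  [ 0  1  0  0 ]
  [ 0  0  1  0 ]
  [ 0  0  0  1 ]
The reduced form has 4 nonzero rows.

rank = 4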